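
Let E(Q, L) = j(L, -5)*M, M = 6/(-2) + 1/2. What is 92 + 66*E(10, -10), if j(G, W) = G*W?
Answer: -8158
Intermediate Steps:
M = -5/2 (M = 6*(-½) + 1*(½) = -3 + ½ = -5/2 ≈ -2.5000)
E(Q, L) = 25*L/2 (E(Q, L) = (L*(-5))*(-5/2) = -5*L*(-5/2) = 25*L/2)
92 + 66*E(10, -10) = 92 + 66*((25/2)*(-10)) = 92 + 66*(-125) = 92 - 8250 = -8158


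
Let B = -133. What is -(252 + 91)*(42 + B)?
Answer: 31213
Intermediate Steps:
-(252 + 91)*(42 + B) = -(252 + 91)*(42 - 133) = -343*(-91) = -1*(-31213) = 31213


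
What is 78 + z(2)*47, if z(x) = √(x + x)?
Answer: 172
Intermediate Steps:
z(x) = √2*√x (z(x) = √(2*x) = √2*√x)
78 + z(2)*47 = 78 + (√2*√2)*47 = 78 + 2*47 = 78 + 94 = 172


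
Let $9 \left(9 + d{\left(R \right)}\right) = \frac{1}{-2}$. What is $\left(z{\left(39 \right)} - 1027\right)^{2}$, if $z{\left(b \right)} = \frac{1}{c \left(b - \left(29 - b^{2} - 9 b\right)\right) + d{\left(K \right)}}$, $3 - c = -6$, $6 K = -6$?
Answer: $\frac{97936731731505601}{92854887841} \approx 1.0547 \cdot 10^{6}$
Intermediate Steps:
$K = -1$ ($K = \frac{1}{6} \left(-6\right) = -1$)
$d{\left(R \right)} = - \frac{163}{18}$ ($d{\left(R \right)} = -9 + \frac{1}{9 \left(-2\right)} = -9 + \frac{1}{9} \left(- \frac{1}{2}\right) = -9 - \frac{1}{18} = - \frac{163}{18}$)
$c = 9$ ($c = 3 - -6 = 3 + 6 = 9$)
$z{\left(b \right)} = \frac{1}{- \frac{4861}{18} + 9 b^{2} + 90 b}$ ($z{\left(b \right)} = \frac{1}{9 \left(b - \left(29 - b^{2} - 9 b\right)\right) - \frac{163}{18}} = \frac{1}{9 \left(b + \left(-29 + b^{2} + 9 b\right)\right) - \frac{163}{18}} = \frac{1}{9 \left(-29 + b^{2} + 10 b\right) - \frac{163}{18}} = \frac{1}{\left(-261 + 9 b^{2} + 90 b\right) - \frac{163}{18}} = \frac{1}{- \frac{4861}{18} + 9 b^{2} + 90 b}$)
$\left(z{\left(39 \right)} - 1027\right)^{2} = \left(\frac{18}{-4861 + 162 \cdot 39^{2} + 1620 \cdot 39} - 1027\right)^{2} = \left(\frac{18}{-4861 + 162 \cdot 1521 + 63180} - 1027\right)^{2} = \left(\frac{18}{-4861 + 246402 + 63180} - 1027\right)^{2} = \left(\frac{18}{304721} - 1027\right)^{2} = \left(- \frac{312948449}{304721}\right)^{2} = \frac{97936731731505601}{92854887841}$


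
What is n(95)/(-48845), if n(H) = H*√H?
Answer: -19*√95/9769 ≈ -0.018957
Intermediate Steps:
n(H) = H^(3/2)
n(95)/(-48845) = 95^(3/2)/(-48845) = (95*√95)*(-1/48845) = -19*√95/9769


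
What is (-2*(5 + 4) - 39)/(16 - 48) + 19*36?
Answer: 21945/32 ≈ 685.78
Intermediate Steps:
(-2*(5 + 4) - 39)/(16 - 48) + 19*36 = (-2*9 - 39)/(-32) + 684 = (-18 - 39)*(-1/32) + 684 = -57*(-1/32) + 684 = 57/32 + 684 = 21945/32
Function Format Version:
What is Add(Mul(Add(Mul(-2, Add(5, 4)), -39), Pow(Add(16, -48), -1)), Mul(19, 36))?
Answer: Rational(21945, 32) ≈ 685.78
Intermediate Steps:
Add(Mul(Add(Mul(-2, Add(5, 4)), -39), Pow(Add(16, -48), -1)), Mul(19, 36)) = Add(Mul(Add(Mul(-2, 9), -39), Pow(-32, -1)), 684) = Add(Mul(Add(-18, -39), Rational(-1, 32)), 684) = Add(Mul(-57, Rational(-1, 32)), 684) = Add(Rational(57, 32), 684) = Rational(21945, 32)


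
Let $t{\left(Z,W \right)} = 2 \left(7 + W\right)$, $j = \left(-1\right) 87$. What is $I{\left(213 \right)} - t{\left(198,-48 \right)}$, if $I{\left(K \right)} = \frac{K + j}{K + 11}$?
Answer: $\frac{1321}{16} \approx 82.563$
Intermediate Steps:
$j = -87$
$t{\left(Z,W \right)} = 14 + 2 W$
$I{\left(K \right)} = \frac{-87 + K}{11 + K}$ ($I{\left(K \right)} = \frac{K - 87}{K + 11} = \frac{-87 + K}{11 + K}$)
$I{\left(213 \right)} - t{\left(198,-48 \right)} = \frac{-87 + 213}{11 + 213} - \left(14 + 2 \left(-48\right)\right) = \frac{1}{224} \cdot 126 - \left(14 - 96\right) = \frac{1}{224} \cdot 126 - -82 = \frac{9}{16} + 82 = \frac{1321}{16}$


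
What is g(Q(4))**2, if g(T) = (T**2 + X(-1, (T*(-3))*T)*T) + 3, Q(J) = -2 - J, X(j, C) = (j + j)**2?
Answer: 225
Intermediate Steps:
X(j, C) = 4*j**2 (X(j, C) = (2*j)**2 = 4*j**2)
g(T) = 3 + T**2 + 4*T (g(T) = (T**2 + (4*(-1)**2)*T) + 3 = (T**2 + (4*1)*T) + 3 = (T**2 + 4*T) + 3 = 3 + T**2 + 4*T)
g(Q(4))**2 = (3 + (-2 - 1*4)**2 + 4*(-2 - 1*4))**2 = (3 + (-2 - 4)**2 + 4*(-2 - 4))**2 = (3 + (-6)**2 + 4*(-6))**2 = (3 + 36 - 24)**2 = 15**2 = 225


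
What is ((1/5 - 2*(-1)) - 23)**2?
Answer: 10816/25 ≈ 432.64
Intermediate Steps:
((1/5 - 2*(-1)) - 23)**2 = ((1/5 + 2) - 23)**2 = (11/5 - 23)**2 = (-104/5)**2 = 10816/25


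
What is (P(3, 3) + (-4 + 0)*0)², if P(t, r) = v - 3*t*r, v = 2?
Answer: 625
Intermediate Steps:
P(t, r) = 2 - 3*r*t (P(t, r) = 2 - 3*t*r = 2 - 3*r*t)
(P(3, 3) + (-4 + 0)*0)² = ((2 - 3*3*3) + (-4 + 0)*0)² = ((2 - 27) - 4*0)² = (-25 + 0)² = (-25)² = 625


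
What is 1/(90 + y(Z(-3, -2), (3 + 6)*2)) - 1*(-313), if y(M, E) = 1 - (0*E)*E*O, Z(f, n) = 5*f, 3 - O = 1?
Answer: 28484/91 ≈ 313.01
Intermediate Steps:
O = 2 (O = 3 - 1*1 = 3 - 1 = 2)
y(M, E) = 1 (y(M, E) = 1 - (0*E)*E*2 = 1 - 0*E*2 = 1 - 0*2 = 1 - 1*0 = 1 + 0 = 1)
1/(90 + y(Z(-3, -2), (3 + 6)*2)) - 1*(-313) = 1/(90 + 1) - 1*(-313) = 1/91 + 313 = 28484/91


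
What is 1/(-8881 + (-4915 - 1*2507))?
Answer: -1/16303 ≈ -6.1338e-5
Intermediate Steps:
1/(-8881 + (-4915 - 1*2507)) = 1/(-8881 + (-4915 - 2507)) = 1/(-8881 - 7422) = 1/(-16303) = -1/16303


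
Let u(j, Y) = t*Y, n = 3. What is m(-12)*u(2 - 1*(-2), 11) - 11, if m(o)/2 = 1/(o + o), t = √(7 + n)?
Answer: -11 - 11*√10/12 ≈ -13.899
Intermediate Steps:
t = √10 (t = √(7 + 3) = √10 ≈ 3.1623)
m(o) = 1/o (m(o) = 2/(o + o) = 2/((2*o)) = 2*(1/(2*o)) = 1/o)
u(j, Y) = Y*√10 (u(j, Y) = √10*Y = Y*√10)
m(-12)*u(2 - 1*(-2), 11) - 11 = (11*√10)/(-12) - 11 = -11*√10/12 - 11 = -11 - 11*√10/12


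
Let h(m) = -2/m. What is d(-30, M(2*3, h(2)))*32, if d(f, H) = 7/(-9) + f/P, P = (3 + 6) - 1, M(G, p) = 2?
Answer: -1304/9 ≈ -144.89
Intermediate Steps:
P = 8 (P = 9 - 1 = 8)
d(f, H) = -7/9 + f/8 (d(f, H) = 7/(-9) + f/8 = 7*(-⅑) + f*(⅛) = -7/9 + f/8)
d(-30, M(2*3, h(2)))*32 = (-7/9 + (⅛)*(-30))*32 = (-7/9 - 15/4)*32 = -163/36*32 = -1304/9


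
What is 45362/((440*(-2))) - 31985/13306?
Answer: -157933393/2927320 ≈ -53.952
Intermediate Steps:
45362/((440*(-2))) - 31985/13306 = 45362/(-880) - 31985*1/13306 = 45362*(-1/880) - 31985/13306 = -22681/440 - 31985/13306 = -157933393/2927320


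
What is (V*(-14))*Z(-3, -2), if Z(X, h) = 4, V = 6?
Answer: -336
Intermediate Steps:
(V*(-14))*Z(-3, -2) = (6*(-14))*4 = -84*4 = -336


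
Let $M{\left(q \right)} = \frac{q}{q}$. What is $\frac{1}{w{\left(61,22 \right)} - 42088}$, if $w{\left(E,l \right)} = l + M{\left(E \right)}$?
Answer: $- \frac{1}{42065} \approx -2.3773 \cdot 10^{-5}$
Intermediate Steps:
$M{\left(q \right)} = 1$
$w{\left(E,l \right)} = 1 + l$ ($w{\left(E,l \right)} = l + 1 = 1 + l$)
$\frac{1}{w{\left(61,22 \right)} - 42088} = \frac{1}{\left(1 + 22\right) - 42088} = \frac{1}{23 - 42088} = \frac{1}{-42065} = - \frac{1}{42065}$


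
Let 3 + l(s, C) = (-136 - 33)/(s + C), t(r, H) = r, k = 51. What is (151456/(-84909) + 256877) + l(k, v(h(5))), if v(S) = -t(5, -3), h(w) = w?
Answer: 1003280748839/3905814 ≈ 2.5687e+5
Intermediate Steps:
v(S) = -5 (v(S) = -1*5 = -5)
l(s, C) = -3 - 169/(C + s) (l(s, C) = -3 + (-136 - 33)/(s + C) = -3 - 169/(C + s))
(151456/(-84909) + 256877) + l(k, v(h(5))) = (151456/(-84909) + 256877) + (-169 - 3*(-5) - 3*51)/(-5 + 51) = (151456*(-1/84909) + 256877) + (-169 + 15 - 153)/46 = (-151456/84909 + 256877) + (1/46)*(-307) = 21811017737/84909 - 307/46 = 1003280748839/3905814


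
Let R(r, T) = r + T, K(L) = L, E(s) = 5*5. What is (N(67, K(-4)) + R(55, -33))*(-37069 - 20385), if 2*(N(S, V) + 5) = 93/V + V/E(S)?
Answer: -30421893/100 ≈ -3.0422e+5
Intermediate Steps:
E(s) = 25
N(S, V) = -5 + V/50 + 93/(2*V) (N(S, V) = -5 + (93/V + V/25)/2 = -5 + (V/50 + 93/(2*V)) = -5 + V/50 + 93/(2*V))
R(r, T) = T + r
(N(67, K(-4)) + R(55, -33))*(-37069 - 20385) = ((1/50)*(2325 - 4*(-250 - 4))/(-4) + (-33 + 55))*(-37069 - 20385) = ((1/50)*(-¼)*(2325 - 4*(-254)) + 22)*(-57454) = ((1/50)*(-¼)*(2325 + 1016) + 22)*(-57454) = ((1/50)*(-¼)*3341 + 22)*(-57454) = (-3341/200 + 22)*(-57454) = (1059/200)*(-57454) = -30421893/100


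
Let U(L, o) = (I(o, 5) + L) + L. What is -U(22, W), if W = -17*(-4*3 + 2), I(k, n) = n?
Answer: -49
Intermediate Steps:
W = 170 (W = -17*(-12 + 2) = -17*(-10) = 170)
U(L, o) = 5 + 2*L (U(L, o) = (5 + L) + L = 5 + 2*L)
-U(22, W) = -(5 + 2*22) = -(5 + 44) = -1*49 = -49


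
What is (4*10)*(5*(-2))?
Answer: -400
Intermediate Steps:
(4*10)*(5*(-2)) = 40*(-10) = -400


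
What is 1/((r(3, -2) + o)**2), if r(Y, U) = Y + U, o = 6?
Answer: 1/49 ≈ 0.020408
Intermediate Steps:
r(Y, U) = U + Y
1/((r(3, -2) + o)**2) = 1/(((-2 + 3) + 6)**2) = 1/((1 + 6)**2) = 1/(7**2) = 1/49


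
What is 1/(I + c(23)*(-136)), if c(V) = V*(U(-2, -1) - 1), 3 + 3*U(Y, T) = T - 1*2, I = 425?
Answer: 1/9809 ≈ 0.00010195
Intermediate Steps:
U(Y, T) = -5/3 + T/3 (U(Y, T) = -1 + (T - 1*2)/3 = -1 + (T - 2)/3 = -1 + (-2 + T)/3 = -1 + (-2/3 + T/3) = -5/3 + T/3)
c(V) = -3*V (c(V) = V*((-5/3 + (1/3)*(-1)) - 1) = V*((-5/3 - 1/3) - 1) = V*(-2 - 1) = V*(-3) = -3*V)
1/(I + c(23)*(-136)) = 1/(425 - 3*23*(-136)) = 1/(425 - 69*(-136)) = 1/(425 + 9384) = 1/9809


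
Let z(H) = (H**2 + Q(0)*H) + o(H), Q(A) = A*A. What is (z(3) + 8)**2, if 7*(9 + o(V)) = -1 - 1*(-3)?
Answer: 3364/49 ≈ 68.653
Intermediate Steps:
Q(A) = A**2
o(V) = -61/7 (o(V) = -9 + (-1 - 1*(-3))/7 = -9 + (-1 + 3)/7 = -9 + (1/7)*2 = -9 + 2/7 = -61/7)
z(H) = -61/7 + H**2 (z(H) = (H**2 + 0**2*H) - 61/7 = (H**2 + 0*H) - 61/7 = (H**2 + 0) - 61/7 = H**2 - 61/7 = -61/7 + H**2)
(z(3) + 8)**2 = ((-61/7 + 3**2) + 8)**2 = ((-61/7 + 9) + 8)**2 = (2/7 + 8)**2 = (58/7)**2 = 3364/49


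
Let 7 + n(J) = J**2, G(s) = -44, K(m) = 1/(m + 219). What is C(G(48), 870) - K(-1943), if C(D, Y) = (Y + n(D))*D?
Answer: -212320943/1724 ≈ -1.2316e+5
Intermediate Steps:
K(m) = 1/(219 + m)
n(J) = -7 + J**2
C(D, Y) = D*(-7 + Y + D**2) (C(D, Y) = (Y + (-7 + D**2))*D = (-7 + Y + D**2)*D = D*(-7 + Y + D**2))
C(G(48), 870) - K(-1943) = -44*(-7 + 870 + (-44)**2) - 1/(219 - 1943) = -44*(-7 + 870 + 1936) - 1/(-1724) = -44*2799 - 1*(-1/1724) = -123156 + 1/1724 = -212320943/1724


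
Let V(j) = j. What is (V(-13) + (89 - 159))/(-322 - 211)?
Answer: 83/533 ≈ 0.15572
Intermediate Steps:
(V(-13) + (89 - 159))/(-322 - 211) = (-13 + (89 - 159))/(-322 - 211) = (-13 - 70)/(-533) = -83*(-1/533) = 83/533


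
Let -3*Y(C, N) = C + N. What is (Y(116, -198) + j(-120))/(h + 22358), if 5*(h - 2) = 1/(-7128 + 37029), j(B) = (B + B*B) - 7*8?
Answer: 2130645590/3342931801 ≈ 0.63736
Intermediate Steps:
j(B) = -56 + B + B**2 (j(B) = (B + B**2) - 56 = -56 + B + B**2)
h = 299011/149505 (h = 2 + 1/(5*(-7128 + 37029)) = 2 + (1/5)/29901 = 2 + (1/5)*(1/29901) = 2 + 1/149505 = 299011/149505 ≈ 2.0000)
Y(C, N) = -C/3 - N/3 (Y(C, N) = -(C + N)/3 = -C/3 - N/3)
(Y(116, -198) + j(-120))/(h + 22358) = ((-1/3*116 - 1/3*(-198)) + (-56 - 120 + (-120)**2))/(299011/149505 + 22358) = ((-116/3 + 66) + (-56 - 120 + 14400))/(3342931801/149505) = (82/3 + 14224)*(149505/3342931801) = (42754/3)*(149505/3342931801) = 2130645590/3342931801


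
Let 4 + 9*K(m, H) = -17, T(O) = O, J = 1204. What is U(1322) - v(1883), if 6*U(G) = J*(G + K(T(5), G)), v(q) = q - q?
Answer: 2383318/9 ≈ 2.6481e+5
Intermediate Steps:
v(q) = 0
K(m, H) = -7/3 (K(m, H) = -4/9 + (⅑)*(-17) = -4/9 - 17/9 = -7/3)
U(G) = -4214/9 + 602*G/3 (U(G) = (1204*(G - 7/3))/6 = (1204*(-7/3 + G))/6 = (-8428/3 + 1204*G)/6 = -4214/9 + 602*G/3)
U(1322) - v(1883) = (-4214/9 + (602/3)*1322) - 1*0 = (-4214/9 + 795844/3) + 0 = 2383318/9 + 0 = 2383318/9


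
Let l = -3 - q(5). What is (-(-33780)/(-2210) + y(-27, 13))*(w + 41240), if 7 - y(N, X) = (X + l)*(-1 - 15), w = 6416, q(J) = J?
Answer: 755299944/221 ≈ 3.4176e+6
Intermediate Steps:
l = -8 (l = -3 - 1*5 = -3 - 5 = -8)
y(N, X) = -121 + 16*X (y(N, X) = 7 - (X - 8)*(-1 - 15) = 7 - (-8 + X)*(-16) = 7 - (128 - 16*X) = 7 + (-128 + 16*X) = -121 + 16*X)
(-(-33780)/(-2210) + y(-27, 13))*(w + 41240) = (-(-33780)/(-2210) + (-121 + 16*13))*(6416 + 41240) = (-(-33780)*(-1)/2210 + (-121 + 208))*47656 = (-15*1126/1105 + 87)*47656 = (-3378/221 + 87)*47656 = (15849/221)*47656 = 755299944/221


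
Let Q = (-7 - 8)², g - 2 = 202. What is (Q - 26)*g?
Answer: 40596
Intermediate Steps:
g = 204 (g = 2 + 202 = 204)
Q = 225 (Q = (-15)² = 225)
(Q - 26)*g = (225 - 26)*204 = 199*204 = 40596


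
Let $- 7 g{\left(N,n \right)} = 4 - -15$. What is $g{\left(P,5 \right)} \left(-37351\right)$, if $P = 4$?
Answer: $\frac{709669}{7} \approx 1.0138 \cdot 10^{5}$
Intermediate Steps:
$g{\left(N,n \right)} = - \frac{19}{7}$ ($g{\left(N,n \right)} = - \frac{4 - -15}{7} = - \frac{4 + 15}{7} = \left(- \frac{1}{7}\right) 19 = - \frac{19}{7}$)
$g{\left(P,5 \right)} \left(-37351\right) = \left(- \frac{19}{7}\right) \left(-37351\right) = \frac{709669}{7}$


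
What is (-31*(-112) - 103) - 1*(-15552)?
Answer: 18921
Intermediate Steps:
(-31*(-112) - 103) - 1*(-15552) = (3472 - 103) + 15552 = 3369 + 15552 = 18921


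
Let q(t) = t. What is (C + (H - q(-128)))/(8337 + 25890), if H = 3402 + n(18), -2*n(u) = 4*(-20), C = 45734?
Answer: 49304/34227 ≈ 1.4405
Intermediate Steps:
n(u) = 40 (n(u) = -2*(-20) = -½*(-80) = 40)
H = 3442 (H = 3402 + 40 = 3442)
(C + (H - q(-128)))/(8337 + 25890) = (45734 + (3442 - 1*(-128)))/(8337 + 25890) = (45734 + (3442 + 128))/34227 = (45734 + 3570)*(1/34227) = 49304*(1/34227) = 49304/34227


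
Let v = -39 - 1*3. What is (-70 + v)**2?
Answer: 12544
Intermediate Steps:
v = -42 (v = -39 - 3 = -42)
(-70 + v)**2 = (-70 - 42)**2 = (-112)**2 = 12544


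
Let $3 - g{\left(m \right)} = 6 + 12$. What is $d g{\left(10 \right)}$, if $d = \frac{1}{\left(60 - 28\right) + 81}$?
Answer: $- \frac{15}{113} \approx -0.13274$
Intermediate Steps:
$g{\left(m \right)} = -15$ ($g{\left(m \right)} = 3 - \left(6 + 12\right) = 3 - 18 = -15$)
$d = \frac{1}{113}$ ($d = \frac{1}{\left(60 - 28\right) + 81} = \frac{1}{32 + 81} = \frac{1}{113} \approx 0.0088496$)
$d g{\left(10 \right)} = \frac{1}{113} \left(-15\right) = - \frac{15}{113}$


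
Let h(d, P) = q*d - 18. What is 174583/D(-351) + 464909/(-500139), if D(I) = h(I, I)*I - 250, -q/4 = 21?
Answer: -4895784010781/5172845651424 ≈ -0.94644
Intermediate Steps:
q = -84 (q = -4*21 = -84)
h(d, P) = -18 - 84*d (h(d, P) = -84*d - 18 = -18 - 84*d)
D(I) = -250 + I*(-18 - 84*I) (D(I) = (-18 - 84*I)*I - 250 = I*(-18 - 84*I) - 250 = -250 + I*(-18 - 84*I))
174583/D(-351) + 464909/(-500139) = 174583/(-250 - 84*(-351)**2 - 18*(-351)) + 464909/(-500139) = 174583/(-250 - 84*123201 + 6318) + 464909*(-1/500139) = 174583/(-250 - 10348884 + 6318) - 464909/500139 = 174583/(-10342816) - 464909/500139 = 174583*(-1/10342816) - 464909/500139 = -174583/10342816 - 464909/500139 = -4895784010781/5172845651424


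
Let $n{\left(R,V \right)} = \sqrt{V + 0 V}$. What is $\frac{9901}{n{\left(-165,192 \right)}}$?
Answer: $\frac{9901 \sqrt{3}}{24} \approx 714.54$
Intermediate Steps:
$n{\left(R,V \right)} = \sqrt{V}$ ($n{\left(R,V \right)} = \sqrt{V + 0} = \sqrt{V}$)
$\frac{9901}{n{\left(-165,192 \right)}} = \frac{9901}{\sqrt{192}} = \frac{9901}{8 \sqrt{3}} = 9901 \frac{\sqrt{3}}{24} = \frac{9901 \sqrt{3}}{24}$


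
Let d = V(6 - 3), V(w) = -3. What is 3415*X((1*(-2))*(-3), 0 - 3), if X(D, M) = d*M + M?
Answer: 20490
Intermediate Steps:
d = -3
X(D, M) = -2*M (X(D, M) = -3*M + M = -2*M)
3415*X((1*(-2))*(-3), 0 - 3) = 3415*(-2*(0 - 3)) = 3415*(-2*(-3)) = 3415*6 = 20490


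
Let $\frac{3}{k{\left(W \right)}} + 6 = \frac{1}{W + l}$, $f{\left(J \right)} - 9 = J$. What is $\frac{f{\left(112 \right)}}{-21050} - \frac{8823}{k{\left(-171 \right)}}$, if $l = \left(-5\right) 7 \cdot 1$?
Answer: $\frac{19145058231}{1084075} \approx 17660.0$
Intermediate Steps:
$l = -35$ ($l = \left(-35\right) 1 = -35$)
$f{\left(J \right)} = 9 + J$
$k{\left(W \right)} = \frac{3}{-6 + \frac{1}{-35 + W}}$ ($k{\left(W \right)} = \frac{3}{-6 + \frac{1}{W - 35}} = \frac{3}{-6 + \frac{1}{-35 + W}}$)
$\frac{f{\left(112 \right)}}{-21050} - \frac{8823}{k{\left(-171 \right)}} = \frac{9 + 112}{-21050} - \frac{8823}{3 \frac{1}{-211 + 6 \left(-171\right)} \left(35 - -171\right)} = 121 \left(- \frac{1}{21050}\right) - \frac{8823}{3 \frac{1}{-211 - 1026} \left(35 + 171\right)} = - \frac{121}{21050} - \frac{8823}{3 \frac{1}{-1237} \cdot 206} = - \frac{121}{21050} - \frac{8823}{3 \left(- \frac{1}{1237}\right) 206} = - \frac{121}{21050} - \frac{8823}{- \frac{618}{1237}} = - \frac{121}{21050} - - \frac{3638017}{206} = - \frac{121}{21050} + \frac{3638017}{206} = \frac{19145058231}{1084075}$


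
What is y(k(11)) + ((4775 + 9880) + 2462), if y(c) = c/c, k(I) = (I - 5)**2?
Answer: 17118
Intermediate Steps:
k(I) = (-5 + I)**2
y(c) = 1
y(k(11)) + ((4775 + 9880) + 2462) = 1 + ((4775 + 9880) + 2462) = 1 + (14655 + 2462) = 1 + 17117 = 17118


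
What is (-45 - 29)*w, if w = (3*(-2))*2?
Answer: 888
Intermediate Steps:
w = -12 (w = -6*2 = -12)
(-45 - 29)*w = (-45 - 29)*(-12) = -74*(-12) = 888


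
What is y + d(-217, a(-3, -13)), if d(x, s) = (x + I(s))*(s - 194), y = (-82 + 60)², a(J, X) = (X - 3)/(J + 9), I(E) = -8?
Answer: 44734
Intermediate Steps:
a(J, X) = (-3 + X)/(9 + J)
y = 484 (y = (-22)² = 484)
d(x, s) = (-194 + s)*(-8 + x) (d(x, s) = (x - 8)*(s - 194) = (-8 + x)*(-194 + s) = (-194 + s)*(-8 + x))
y + d(-217, a(-3, -13)) = 484 + (1552 - 194*(-217) - 8*(-3 - 13)/(9 - 3) + ((-3 - 13)/(9 - 3))*(-217)) = 484 + (1552 + 42098 - 8*(-16)/6 + (-16/6)*(-217)) = 484 + (1552 + 42098 - 4*(-16)/3 + ((⅙)*(-16))*(-217)) = 484 + (1552 + 42098 - 8*(-8/3) - 8/3*(-217)) = 484 + (1552 + 42098 + 64/3 + 1736/3) = 484 + 44250 = 44734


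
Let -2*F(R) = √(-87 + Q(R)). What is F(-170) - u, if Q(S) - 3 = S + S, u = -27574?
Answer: 27574 - I*√106 ≈ 27574.0 - 10.296*I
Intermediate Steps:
Q(S) = 3 + 2*S (Q(S) = 3 + (S + S) = 3 + 2*S)
F(R) = -√(-84 + 2*R)/2 (F(R) = -√(-87 + (3 + 2*R))/2 = -√(-84 + 2*R)/2)
F(-170) - u = -√(-84 + 2*(-170))/2 - 1*(-27574) = -√(-84 - 340)/2 + 27574 = -I*√106 + 27574 = 27574 - I*√106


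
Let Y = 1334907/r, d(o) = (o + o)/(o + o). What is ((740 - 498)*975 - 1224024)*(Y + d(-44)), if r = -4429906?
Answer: -1529044020963/2214953 ≈ -6.9033e+5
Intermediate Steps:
d(o) = 1 (d(o) = (2*o)/((2*o)) = (2*o)*(1/(2*o)) = 1)
Y = -1334907/4429906 (Y = 1334907/(-4429906) = 1334907*(-1/4429906) = -1334907/4429906 ≈ -0.30134)
((740 - 498)*975 - 1224024)*(Y + d(-44)) = ((740 - 498)*975 - 1224024)*(-1334907/4429906 + 1) = (242*975 - 1224024)*(3094999/4429906) = (235950 - 1224024)*(3094999/4429906) = -988074*3094999/4429906 = -1529044020963/2214953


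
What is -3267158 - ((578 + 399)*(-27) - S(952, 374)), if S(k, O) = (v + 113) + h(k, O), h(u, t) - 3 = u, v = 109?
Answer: -3239602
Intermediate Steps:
h(u, t) = 3 + u
S(k, O) = 225 + k (S(k, O) = (109 + 113) + (3 + k) = 222 + (3 + k) = 225 + k)
-3267158 - ((578 + 399)*(-27) - S(952, 374)) = -3267158 - ((578 + 399)*(-27) - (225 + 952)) = -3267158 - (977*(-27) - 1*1177) = -3267158 - (-26379 - 1177) = -3267158 - 1*(-27556) = -3267158 + 27556 = -3239602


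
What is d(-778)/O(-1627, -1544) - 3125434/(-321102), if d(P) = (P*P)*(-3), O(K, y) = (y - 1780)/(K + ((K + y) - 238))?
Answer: -122347867045747/44472627 ≈ -2.7511e+6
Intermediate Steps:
O(K, y) = (-1780 + y)/(-238 + y + 2*K) (O(K, y) = (-1780 + y)/(K + (-238 + K + y)) = (-1780 + y)/(-238 + y + 2*K))
d(P) = -3*P² (d(P) = P²*(-3) = -3*P²)
d(-778)/O(-1627, -1544) - 3125434/(-321102) = (-3*(-778)²)/(((-1780 - 1544)/(-238 - 1544 + 2*(-1627)))) - 3125434/(-321102) = (-3*605284)/((-3324/(-238 - 1544 - 3254))) - 3125434*(-1/321102) = -1815852/(-3324/(-5036)) + 1562717/160551 = -1815852/((-1/5036*(-3324))) + 1562717/160551 = -1815852/831/1259 + 1562717/160551 = -1815852*1259/831 + 1562717/160551 = -762052556/277 + 1562717/160551 = -122347867045747/44472627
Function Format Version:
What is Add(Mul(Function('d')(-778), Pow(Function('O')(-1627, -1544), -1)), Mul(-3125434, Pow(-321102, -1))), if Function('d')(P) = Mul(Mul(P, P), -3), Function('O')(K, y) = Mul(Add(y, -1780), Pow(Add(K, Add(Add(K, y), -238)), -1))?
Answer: Rational(-122347867045747, 44472627) ≈ -2.7511e+6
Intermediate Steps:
Function('O')(K, y) = Mul(Pow(Add(-238, y, Mul(2, K)), -1), Add(-1780, y)) (Function('O')(K, y) = Mul(Add(-1780, y), Pow(Add(K, Add(-238, K, y)), -1)) = Mul(Add(-1780, y), Pow(Add(-238, y, Mul(2, K)), -1)) = Mul(Pow(Add(-238, y, Mul(2, K)), -1), Add(-1780, y)))
Function('d')(P) = Mul(-3, Pow(P, 2)) (Function('d')(P) = Mul(Pow(P, 2), -3) = Mul(-3, Pow(P, 2)))
Add(Mul(Function('d')(-778), Pow(Function('O')(-1627, -1544), -1)), Mul(-3125434, Pow(-321102, -1))) = Add(Mul(Mul(-3, Pow(-778, 2)), Pow(Mul(Pow(Add(-238, -1544, Mul(2, -1627)), -1), Add(-1780, -1544)), -1)), Mul(-3125434, Pow(-321102, -1))) = Add(Mul(Mul(-3, 605284), Pow(Mul(Pow(Add(-238, -1544, -3254), -1), -3324), -1)), Mul(-3125434, Rational(-1, 321102))) = Add(Mul(-1815852, Pow(Mul(Pow(-5036, -1), -3324), -1)), Rational(1562717, 160551)) = Add(Mul(-1815852, Pow(Mul(Rational(-1, 5036), -3324), -1)), Rational(1562717, 160551)) = Add(Mul(-1815852, Pow(Rational(831, 1259), -1)), Rational(1562717, 160551)) = Add(Mul(-1815852, Rational(1259, 831)), Rational(1562717, 160551)) = Add(Rational(-762052556, 277), Rational(1562717, 160551)) = Rational(-122347867045747, 44472627)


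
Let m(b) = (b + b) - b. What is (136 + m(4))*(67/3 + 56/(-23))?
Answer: 192220/69 ≈ 2785.8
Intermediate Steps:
m(b) = b (m(b) = 2*b - b = b)
(136 + m(4))*(67/3 + 56/(-23)) = (136 + 4)*(67/3 + 56/(-23)) = 140*(67*(1/3) + 56*(-1/23)) = 140*(67/3 - 56/23) = 140*(1373/69) = 192220/69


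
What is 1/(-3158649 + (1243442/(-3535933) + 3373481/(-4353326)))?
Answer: -15393069063158/48621319544786134407 ≈ -3.1659e-7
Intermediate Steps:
1/(-3158649 + (1243442/(-3535933) + 3373481/(-4353326))) = 1/(-3158649 + (1243442*(-1/3535933) + 3373481*(-1/4353326))) = 1/(-3158649 + (-1243442/3535933 - 3373481/4353326)) = 1/(-3158649 - 17341511180865/15393069063158) = 1/(-48621319544786134407/15393069063158) = -15393069063158/48621319544786134407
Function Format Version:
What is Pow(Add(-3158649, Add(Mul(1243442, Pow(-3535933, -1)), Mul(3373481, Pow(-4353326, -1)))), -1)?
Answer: Rational(-15393069063158, 48621319544786134407) ≈ -3.1659e-7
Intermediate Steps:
Pow(Add(-3158649, Add(Mul(1243442, Pow(-3535933, -1)), Mul(3373481, Pow(-4353326, -1)))), -1) = Pow(Add(-3158649, Add(Mul(1243442, Rational(-1, 3535933)), Mul(3373481, Rational(-1, 4353326)))), -1) = Pow(Add(-3158649, Add(Rational(-1243442, 3535933), Rational(-3373481, 4353326))), -1) = Pow(Add(-3158649, Rational(-17341511180865, 15393069063158)), -1) = Pow(Rational(-48621319544786134407, 15393069063158), -1) = Rational(-15393069063158, 48621319544786134407)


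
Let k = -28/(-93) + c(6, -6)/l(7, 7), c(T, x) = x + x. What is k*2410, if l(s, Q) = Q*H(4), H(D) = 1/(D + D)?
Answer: -21044120/651 ≈ -32326.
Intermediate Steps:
H(D) = 1/(2*D)
l(s, Q) = Q/8 (l(s, Q) = Q*((1/2)/4) = Q*((1/2)*(1/4)) = Q*(1/8) = Q/8)
c(T, x) = 2*x
k = -8732/651 (k = -28/(-93) + (2*(-6))/(((1/8)*7)) = -28*(-1/93) - 12/7/8 = 28/93 - 12*8/7 = 28/93 - 96/7 = -8732/651 ≈ -13.413)
k*2410 = -8732/651*2410 = -21044120/651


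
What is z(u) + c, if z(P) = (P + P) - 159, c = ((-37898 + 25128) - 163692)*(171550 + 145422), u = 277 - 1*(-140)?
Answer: -55933512389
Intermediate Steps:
u = 417 (u = 277 + 140 = 417)
c = -55933513064 (c = (-12770 - 163692)*316972 = -176462*316972 = -55933513064)
z(P) = -159 + 2*P (z(P) = 2*P - 159 = -159 + 2*P)
z(u) + c = (-159 + 2*417) - 55933513064 = (-159 + 834) - 55933513064 = 675 - 55933513064 = -55933512389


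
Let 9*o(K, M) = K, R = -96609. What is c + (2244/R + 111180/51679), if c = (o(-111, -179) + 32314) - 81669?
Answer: -246463513176430/4992656511 ≈ -49365.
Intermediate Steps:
o(K, M) = K/9
c = -148102/3 (c = ((⅑)*(-111) + 32314) - 81669 = (-37/3 + 32314) - 81669 = 96905/3 - 81669 = -148102/3 ≈ -49367.)
c + (2244/R + 111180/51679) = -148102/3 + (2244/(-96609) + 111180/51679) = -148102/3 + (2244*(-1/96609) + 111180*(1/51679)) = -148102/3 + (-748/32203 + 111180/51679) = -148102/3 + 3541673648/1664218837 = -246463513176430/4992656511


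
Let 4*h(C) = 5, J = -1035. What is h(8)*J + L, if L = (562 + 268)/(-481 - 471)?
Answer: -154060/119 ≈ -1294.6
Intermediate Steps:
h(C) = 5/4 (h(C) = (1/4)*5 = 5/4)
L = -415/476 (L = 830/(-952) = 830*(-1/952) = -415/476 ≈ -0.87185)
h(8)*J + L = (5/4)*(-1035) - 415/476 = -5175/4 - 415/476 = -154060/119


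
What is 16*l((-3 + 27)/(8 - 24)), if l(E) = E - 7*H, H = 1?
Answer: -136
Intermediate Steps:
l(E) = -7 + E (l(E) = E - 7*1 = E - 7 = -7 + E)
16*l((-3 + 27)/(8 - 24)) = 16*(-7 + (-3 + 27)/(8 - 24)) = 16*(-7 + 24/(-16)) = 16*(-7 + 24*(-1/16)) = 16*(-7 - 3/2) = 16*(-17/2) = -136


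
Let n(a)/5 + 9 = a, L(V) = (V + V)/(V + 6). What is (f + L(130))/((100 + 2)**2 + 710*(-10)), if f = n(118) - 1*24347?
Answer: -809203/112336 ≈ -7.2034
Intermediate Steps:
L(V) = 2*V/(6 + V) (L(V) = (2*V)/(6 + V) = 2*V/(6 + V))
n(a) = -45 + 5*a
f = -23802 (f = (-45 + 5*118) - 1*24347 = (-45 + 590) - 24347 = 545 - 24347 = -23802)
(f + L(130))/((100 + 2)**2 + 710*(-10)) = (-23802 + 2*130/(6 + 130))/((100 + 2)**2 + 710*(-10)) = (-23802 + 2*130/136)/(102**2 - 7100) = (-23802 + 2*130*(1/136))/(10404 - 7100) = (-23802 + 65/34)/3304 = -809203/34*1/3304 = -809203/112336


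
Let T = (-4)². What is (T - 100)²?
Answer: 7056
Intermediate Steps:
T = 16
(T - 100)² = (16 - 100)² = (-84)² = 7056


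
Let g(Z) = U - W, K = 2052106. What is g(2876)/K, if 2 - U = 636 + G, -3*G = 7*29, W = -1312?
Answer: 2237/6156318 ≈ 0.00036337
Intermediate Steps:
G = -203/3 (G = -7*29/3 = -⅓*203 = -203/3 ≈ -67.667)
U = -1699/3 (U = 2 - (636 - 203/3) = 2 - 1*1705/3 = 2 - 1705/3 = -1699/3 ≈ -566.33)
g(Z) = 2237/3 (g(Z) = -1699/3 - 1*(-1312) = -1699/3 + 1312 = 2237/3)
g(2876)/K = (2237/3)/2052106 = (2237/3)*(1/2052106) = 2237/6156318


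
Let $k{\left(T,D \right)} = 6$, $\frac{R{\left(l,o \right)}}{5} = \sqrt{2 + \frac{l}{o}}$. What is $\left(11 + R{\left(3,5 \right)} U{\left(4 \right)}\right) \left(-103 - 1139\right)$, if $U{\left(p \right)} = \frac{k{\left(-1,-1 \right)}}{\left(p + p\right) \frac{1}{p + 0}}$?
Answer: $-13662 - 3726 \sqrt{65} \approx -43702.0$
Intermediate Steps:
$R{\left(l,o \right)} = 5 \sqrt{2 + \frac{l}{o}}$
$U{\left(p \right)} = 3$ ($U{\left(p \right)} = \frac{6}{\left(p + p\right) \frac{1}{p + 0}} = \frac{6}{2 p \frac{1}{p}} = \frac{6}{2} = 6 \cdot \frac{1}{2} = 3$)
$\left(11 + R{\left(3,5 \right)} U{\left(4 \right)}\right) \left(-103 - 1139\right) = \left(11 + 5 \sqrt{2 + \frac{3}{5}} \cdot 3\right) \left(-103 - 1139\right) = \left(11 + 5 \sqrt{2 + 3 \cdot \frac{1}{5}} \cdot 3\right) \left(-1242\right) = \left(11 + 5 \sqrt{2 + \frac{3}{5}} \cdot 3\right) \left(-1242\right) = \left(11 + 5 \sqrt{\frac{13}{5}} \cdot 3\right) \left(-1242\right) = \left(11 + 5 \frac{\sqrt{65}}{5} \cdot 3\right) \left(-1242\right) = \left(11 + \sqrt{65} \cdot 3\right) \left(-1242\right) = \left(11 + 3 \sqrt{65}\right) \left(-1242\right) = -13662 - 3726 \sqrt{65}$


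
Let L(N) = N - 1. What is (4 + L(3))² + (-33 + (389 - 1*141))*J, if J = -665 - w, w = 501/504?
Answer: -24049657/168 ≈ -1.4315e+5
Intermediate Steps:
w = 167/168 (w = 501*(1/504) = 167/168 ≈ 0.99405)
L(N) = -1 + N
J = -111887/168 (J = -665 - 1*167/168 = -665 - 167/168 = -111887/168 ≈ -665.99)
(4 + L(3))² + (-33 + (389 - 1*141))*J = (4 + (-1 + 3))² + (-33 + (389 - 1*141))*(-111887/168) = (4 + 2)² + (-33 + (389 - 141))*(-111887/168) = 6² + (-33 + 248)*(-111887/168) = 36 + 215*(-111887/168) = 36 - 24055705/168 = -24049657/168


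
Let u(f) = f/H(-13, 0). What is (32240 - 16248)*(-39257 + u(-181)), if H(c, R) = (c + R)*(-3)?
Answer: -24487014368/39 ≈ -6.2787e+8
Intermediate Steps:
H(c, R) = -3*R - 3*c (H(c, R) = (R + c)*(-3) = -3*R - 3*c)
u(f) = f/39 (u(f) = f/(-3*0 - 3*(-13)) = f/(0 + 39) = f/39)
(32240 - 16248)*(-39257 + u(-181)) = (32240 - 16248)*(-39257 + (1/39)*(-181)) = 15992*(-39257 - 181/39) = 15992*(-1531204/39) = -24487014368/39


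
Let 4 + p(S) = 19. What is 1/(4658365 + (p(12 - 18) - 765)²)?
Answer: 1/5220865 ≈ 1.9154e-7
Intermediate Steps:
p(S) = 15 (p(S) = -4 + 19 = 15)
1/(4658365 + (p(12 - 18) - 765)²) = 1/(4658365 + (15 - 765)²) = 1/(4658365 + (-750)²) = 1/(4658365 + 562500) = 1/5220865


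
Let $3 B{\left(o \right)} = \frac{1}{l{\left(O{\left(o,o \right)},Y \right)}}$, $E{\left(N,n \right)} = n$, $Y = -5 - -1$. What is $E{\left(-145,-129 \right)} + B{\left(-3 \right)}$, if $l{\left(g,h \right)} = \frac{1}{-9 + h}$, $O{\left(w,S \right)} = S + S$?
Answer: $- \frac{400}{3} \approx -133.33$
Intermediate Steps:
$O{\left(w,S \right)} = 2 S$
$Y = -4$ ($Y = -5 + 1 = -4$)
$B{\left(o \right)} = - \frac{13}{3}$ ($B{\left(o \right)} = \frac{1}{3 \frac{1}{-9 - 4}} = \frac{1}{3 \frac{1}{-13}} = \frac{1}{3 \left(- \frac{1}{13}\right)} = \frac{1}{3} \left(-13\right) = - \frac{13}{3}$)
$E{\left(-145,-129 \right)} + B{\left(-3 \right)} = -129 - \frac{13}{3} = - \frac{400}{3}$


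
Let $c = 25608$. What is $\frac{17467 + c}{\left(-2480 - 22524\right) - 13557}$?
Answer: $- \frac{43075}{38561} \approx -1.1171$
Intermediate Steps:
$\frac{17467 + c}{\left(-2480 - 22524\right) - 13557} = \frac{17467 + 25608}{\left(-2480 - 22524\right) - 13557} = \frac{43075}{\left(-2480 - 22524\right) - 13557} = \frac{43075}{-25004 - 13557} = \frac{43075}{-38561} = 43075 \left(- \frac{1}{38561}\right) = - \frac{43075}{38561}$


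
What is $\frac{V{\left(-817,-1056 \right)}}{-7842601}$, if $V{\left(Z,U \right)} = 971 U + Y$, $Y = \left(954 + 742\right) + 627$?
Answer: $\frac{1023053}{7842601} \approx 0.13045$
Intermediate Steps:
$Y = 2323$ ($Y = 1696 + 627 = 2323$)
$V{\left(Z,U \right)} = 2323 + 971 U$ ($V{\left(Z,U \right)} = 971 U + 2323 = 2323 + 971 U$)
$\frac{V{\left(-817,-1056 \right)}}{-7842601} = \frac{2323 + 971 \left(-1056\right)}{-7842601} = \left(2323 - 1025376\right) \left(- \frac{1}{7842601}\right) = \left(-1023053\right) \left(- \frac{1}{7842601}\right) = \frac{1023053}{7842601}$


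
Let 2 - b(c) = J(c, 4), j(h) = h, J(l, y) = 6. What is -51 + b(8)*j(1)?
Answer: -55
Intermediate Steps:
b(c) = -4 (b(c) = 2 - 1*6 = 2 - 6 = -4)
-51 + b(8)*j(1) = -51 - 4*1 = -51 - 4 = -55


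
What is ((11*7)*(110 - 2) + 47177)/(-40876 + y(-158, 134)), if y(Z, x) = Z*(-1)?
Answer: -55493/40718 ≈ -1.3629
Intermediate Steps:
y(Z, x) = -Z
((11*7)*(110 - 2) + 47177)/(-40876 + y(-158, 134)) = ((11*7)*(110 - 2) + 47177)/(-40876 - 1*(-158)) = (77*108 + 47177)/(-40876 + 158) = (8316 + 47177)/(-40718) = 55493*(-1/40718) = -55493/40718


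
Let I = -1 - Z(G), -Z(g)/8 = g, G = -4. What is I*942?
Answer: -31086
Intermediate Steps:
Z(g) = -8*g
I = -33 (I = -1 - (-8)*(-4) = -1 - 1*32 = -1 - 32 = -33)
I*942 = -33*942 = -31086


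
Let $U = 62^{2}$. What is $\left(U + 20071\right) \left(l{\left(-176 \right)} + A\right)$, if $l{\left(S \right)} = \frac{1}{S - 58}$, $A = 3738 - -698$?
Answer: $\frac{24824320045}{234} \approx 1.0609 \cdot 10^{8}$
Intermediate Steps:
$A = 4436$ ($A = 3738 + 698 = 4436$)
$l{\left(S \right)} = \frac{1}{-58 + S}$
$U = 3844$
$\left(U + 20071\right) \left(l{\left(-176 \right)} + A\right) = \left(3844 + 20071\right) \left(\frac{1}{-58 - 176} + 4436\right) = 23915 \left(\frac{1}{-234} + 4436\right) = 23915 \left(- \frac{1}{234} + 4436\right) = 23915 \cdot \frac{1038023}{234} = \frac{24824320045}{234}$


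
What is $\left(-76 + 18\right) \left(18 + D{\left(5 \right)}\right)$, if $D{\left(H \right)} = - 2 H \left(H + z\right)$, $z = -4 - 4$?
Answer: $-2784$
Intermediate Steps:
$z = -8$
$D{\left(H \right)} = - 2 H \left(-8 + H\right)$ ($D{\left(H \right)} = - 2 H \left(H - 8\right) = - 2 H \left(-8 + H\right)$)
$\left(-76 + 18\right) \left(18 + D{\left(5 \right)}\right) = \left(-76 + 18\right) \left(18 + 2 \cdot 5 \left(8 - 5\right)\right) = - 58 \left(18 + 2 \cdot 5 \left(8 - 5\right)\right) = - 58 \left(18 + 2 \cdot 5 \cdot 3\right) = - 58 \left(18 + 30\right) = \left(-58\right) 48 = -2784$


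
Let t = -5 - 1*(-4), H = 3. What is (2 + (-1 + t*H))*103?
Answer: -206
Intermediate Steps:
t = -1 (t = -5 + 4 = -1)
(2 + (-1 + t*H))*103 = (2 + (-1 - 1*3))*103 = (2 + (-1 - 3))*103 = (2 - 4)*103 = -2*103 = -206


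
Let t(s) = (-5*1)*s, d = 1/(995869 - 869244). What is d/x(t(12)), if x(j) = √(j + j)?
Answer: -I*√30/7597500 ≈ -7.2092e-7*I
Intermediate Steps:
d = 1/126625 ≈ 7.8973e-6
t(s) = -5*s
x(j) = √2*√j (x(j) = √(2*j) = √2*√j)
d/x(t(12)) = 1/(126625*((√2*√(-5*12)))) = 1/(126625*((√2*√(-60)))) = 1/(126625*((√2*(2*I*√15)))) = 1/(126625*((2*I*√30))) = (-I*√30/60)/126625 = -I*√30/7597500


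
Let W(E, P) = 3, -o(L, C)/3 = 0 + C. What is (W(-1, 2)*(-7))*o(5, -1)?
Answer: -63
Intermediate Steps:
o(L, C) = -3*C (o(L, C) = -3*(0 + C) = -3*C)
(W(-1, 2)*(-7))*o(5, -1) = (3*(-7))*(-3*(-1)) = -21*3 = -63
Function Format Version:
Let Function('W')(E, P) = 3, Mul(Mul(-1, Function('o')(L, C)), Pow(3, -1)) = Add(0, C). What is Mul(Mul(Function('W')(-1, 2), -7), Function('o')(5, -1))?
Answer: -63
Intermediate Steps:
Function('o')(L, C) = Mul(-3, C) (Function('o')(L, C) = Mul(-3, Add(0, C)) = Mul(-3, C))
Mul(Mul(Function('W')(-1, 2), -7), Function('o')(5, -1)) = Mul(Mul(3, -7), Mul(-3, -1)) = Mul(-21, 3) = -63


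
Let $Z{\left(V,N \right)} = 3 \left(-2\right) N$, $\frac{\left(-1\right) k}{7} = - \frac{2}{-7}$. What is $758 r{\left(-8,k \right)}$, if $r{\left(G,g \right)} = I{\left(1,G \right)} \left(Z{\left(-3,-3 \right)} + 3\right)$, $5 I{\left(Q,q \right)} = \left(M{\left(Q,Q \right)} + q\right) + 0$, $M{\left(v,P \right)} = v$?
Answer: $- \frac{111426}{5} \approx -22285.0$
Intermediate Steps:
$k = -2$ ($k = - 7 \left(- \frac{2}{-7}\right) = - 7 \left(\left(-2\right) \left(- \frac{1}{7}\right)\right) = \left(-7\right) \frac{2}{7} = -2$)
$I{\left(Q,q \right)} = \frac{Q}{5} + \frac{q}{5}$ ($I{\left(Q,q \right)} = \frac{\left(Q + q\right) + 0}{5} = \frac{Q + q}{5} = \frac{Q}{5} + \frac{q}{5}$)
$Z{\left(V,N \right)} = - 6 N$
$r{\left(G,g \right)} = \frac{21}{5} + \frac{21 G}{5}$ ($r{\left(G,g \right)} = \left(\frac{1}{5} \cdot 1 + \frac{G}{5}\right) \left(\left(-6\right) \left(-3\right) + 3\right) = \left(\frac{1}{5} + \frac{G}{5}\right) \left(18 + 3\right) = \left(\frac{1}{5} + \frac{G}{5}\right) 21 = \frac{21}{5} + \frac{21 G}{5}$)
$758 r{\left(-8,k \right)} = 758 \left(\frac{21}{5} + \frac{21}{5} \left(-8\right)\right) = 758 \left(\frac{21}{5} - \frac{168}{5}\right) = 758 \left(- \frac{147}{5}\right) = - \frac{111426}{5}$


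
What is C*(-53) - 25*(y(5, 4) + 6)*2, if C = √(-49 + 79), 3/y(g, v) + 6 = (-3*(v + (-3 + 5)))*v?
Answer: -3875/13 - 53*√30 ≈ -588.37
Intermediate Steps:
y(g, v) = 3/(-6 + v*(-6 - 3*v)) (y(g, v) = 3/(-6 + (-3*(v + (-3 + 5)))*v) = 3/(-6 + (-3*(v + 2))*v) = 3/(-6 + (-3*(2 + v))*v) = 3/(-6 + (-6 - 3*v)*v) = 3/(-6 + v*(-6 - 3*v)))
C = √30 ≈ 5.4772
C*(-53) - 25*(y(5, 4) + 6)*2 = √30*(-53) - 25*(-1/(2 + 4² + 2*4) + 6)*2 = -53*√30 - 25*(-1/(2 + 16 + 8) + 6)*2 = -53*√30 - 25*(-1/26 + 6)*2 = -53*√30 - 3875*2/26 = -53*√30 - 25*155/13 = -53*√30 - 3875/13 = -3875/13 - 53*√30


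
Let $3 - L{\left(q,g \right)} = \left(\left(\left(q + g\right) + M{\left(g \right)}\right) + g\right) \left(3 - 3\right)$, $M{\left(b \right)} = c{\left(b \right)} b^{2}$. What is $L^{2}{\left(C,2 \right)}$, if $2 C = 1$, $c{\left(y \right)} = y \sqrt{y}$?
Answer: $9$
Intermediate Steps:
$c{\left(y \right)} = y^{\frac{3}{2}}$
$C = \frac{1}{2}$ ($C = \frac{1}{2} \cdot 1 = \frac{1}{2} \approx 0.5$)
$M{\left(b \right)} = b^{\frac{7}{2}}$ ($M{\left(b \right)} = b^{\frac{3}{2}} b^{2} = b^{\frac{7}{2}}$)
$L{\left(q,g \right)} = 3$ ($L{\left(q,g \right)} = 3 - \left(\left(\left(q + g\right) + g^{\frac{7}{2}}\right) + g\right) \left(3 - 3\right) = 3 - \left(\left(\left(g + q\right) + g^{\frac{7}{2}}\right) + g\right) 0 = 3 - \left(\left(g + q + g^{\frac{7}{2}}\right) + g\right) 0 = 3 - \left(q + g^{\frac{7}{2}} + 2 g\right) 0 = 3 - 0 = 3 + 0 = 3$)
$L^{2}{\left(C,2 \right)} = 3^{2} = 9$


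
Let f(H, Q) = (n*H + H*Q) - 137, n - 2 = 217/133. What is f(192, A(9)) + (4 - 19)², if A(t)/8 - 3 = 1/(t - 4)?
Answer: 541544/95 ≈ 5700.5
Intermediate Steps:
n = 69/19 (n = 2 + 217/133 = 2 + 217*(1/133) = 2 + 31/19 = 69/19 ≈ 3.6316)
A(t) = 24 + 8/(-4 + t) (A(t) = 24 + 8/(t - 4) = 24 + 8/(-4 + t))
f(H, Q) = -137 + 69*H/19 + H*Q (f(H, Q) = (69*H/19 + H*Q) - 137 = -137 + 69*H/19 + H*Q)
f(192, A(9)) + (4 - 19)² = (-137 + (69/19)*192 + 192*(8*(-11 + 3*9)/(-4 + 9))) + (4 - 19)² = (-137 + 13248/19 + 192*(8*(-11 + 27)/5)) + (-15)² = (-137 + 13248/19 + 192*(8*(⅕)*16)) + 225 = (-137 + 13248/19 + 192*(128/5)) + 225 = (-137 + 13248/19 + 24576/5) + 225 = 520169/95 + 225 = 541544/95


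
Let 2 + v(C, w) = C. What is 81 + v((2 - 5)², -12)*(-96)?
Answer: -591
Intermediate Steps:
v(C, w) = -2 + C
81 + v((2 - 5)², -12)*(-96) = 81 + (-2 + (2 - 5)²)*(-96) = 81 + (-2 + (-3)²)*(-96) = 81 + (-2 + 9)*(-96) = 81 + 7*(-96) = 81 - 672 = -591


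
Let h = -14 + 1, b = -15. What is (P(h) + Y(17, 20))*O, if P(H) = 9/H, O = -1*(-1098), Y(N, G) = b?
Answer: -223992/13 ≈ -17230.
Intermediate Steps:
Y(N, G) = -15
h = -13
O = 1098
(P(h) + Y(17, 20))*O = (9/(-13) - 15)*1098 = (9*(-1/13) - 15)*1098 = (-9/13 - 15)*1098 = -204/13*1098 = -223992/13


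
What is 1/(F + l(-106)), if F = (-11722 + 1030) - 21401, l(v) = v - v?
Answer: -1/32093 ≈ -3.1159e-5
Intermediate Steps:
l(v) = 0
F = -32093 (F = -10692 - 21401 = -32093)
1/(F + l(-106)) = 1/(-32093 + 0) = 1/(-32093) = -1/32093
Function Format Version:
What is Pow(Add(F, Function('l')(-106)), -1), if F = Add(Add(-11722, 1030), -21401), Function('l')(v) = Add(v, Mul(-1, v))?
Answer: Rational(-1, 32093) ≈ -3.1159e-5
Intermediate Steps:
Function('l')(v) = 0
F = -32093 (F = Add(-10692, -21401) = -32093)
Pow(Add(F, Function('l')(-106)), -1) = Pow(Add(-32093, 0), -1) = Pow(-32093, -1) = Rational(-1, 32093)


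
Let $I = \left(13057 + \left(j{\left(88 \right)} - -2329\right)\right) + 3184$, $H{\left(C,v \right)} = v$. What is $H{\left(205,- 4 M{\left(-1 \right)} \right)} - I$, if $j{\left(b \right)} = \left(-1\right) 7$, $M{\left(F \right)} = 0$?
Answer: $-18563$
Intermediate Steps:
$j{\left(b \right)} = -7$
$I = 18563$ ($I = \left(13057 - -2322\right) + 3184 = \left(13057 + \left(-7 + 2329\right)\right) + 3184 = \left(13057 + 2322\right) + 3184 = 15379 + 3184 = 18563$)
$H{\left(205,- 4 M{\left(-1 \right)} \right)} - I = \left(-4\right) 0 - 18563 = 0 - 18563 = -18563$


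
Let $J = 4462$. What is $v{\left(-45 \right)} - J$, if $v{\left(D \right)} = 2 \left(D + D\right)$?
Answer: $-4642$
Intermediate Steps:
$v{\left(D \right)} = 4 D$ ($v{\left(D \right)} = 2 \cdot 2 D = 4 D$)
$v{\left(-45 \right)} - J = 4 \left(-45\right) - 4462 = -180 - 4462 = -4642$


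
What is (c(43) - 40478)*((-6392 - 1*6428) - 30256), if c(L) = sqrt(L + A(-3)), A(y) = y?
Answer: 1743630328 - 86152*sqrt(10) ≈ 1.7434e+9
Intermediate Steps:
c(L) = sqrt(-3 + L) (c(L) = sqrt(L - 3) = sqrt(-3 + L))
(c(43) - 40478)*((-6392 - 1*6428) - 30256) = (sqrt(-3 + 43) - 40478)*((-6392 - 1*6428) - 30256) = (sqrt(40) - 40478)*((-6392 - 6428) - 30256) = (2*sqrt(10) - 40478)*(-12820 - 30256) = (-40478 + 2*sqrt(10))*(-43076) = 1743630328 - 86152*sqrt(10)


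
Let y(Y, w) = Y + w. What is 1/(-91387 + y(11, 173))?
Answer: -1/91203 ≈ -1.0965e-5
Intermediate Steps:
1/(-91387 + y(11, 173)) = 1/(-91387 + (11 + 173)) = 1/(-91387 + 184) = 1/(-91203) = -1/91203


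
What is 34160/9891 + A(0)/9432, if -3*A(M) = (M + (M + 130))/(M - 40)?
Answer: 61372921/17769888 ≈ 3.4538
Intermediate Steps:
A(M) = -(130 + 2*M)/(3*(-40 + M)) (A(M) = -(M + (M + 130))/(3*(M - 40)) = -(M + (130 + M))/(3*(-40 + M)) = -(130 + 2*M)/(3*(-40 + M)))
34160/9891 + A(0)/9432 = 34160/9891 + (2*(-65 - 1*0)/(3*(-40 + 0)))/9432 = 34160*(1/9891) + ((⅔)*(-65 + 0)/(-40))*(1/9432) = 4880/1413 + ((⅔)*(-1/40)*(-65))*(1/9432) = 4880/1413 + (13/12)*(1/9432) = 4880/1413 + 13/113184 = 61372921/17769888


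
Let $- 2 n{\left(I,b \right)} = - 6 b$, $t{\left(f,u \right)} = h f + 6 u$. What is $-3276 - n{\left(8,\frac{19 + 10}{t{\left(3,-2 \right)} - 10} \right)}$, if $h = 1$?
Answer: $- \frac{62157}{19} \approx -3271.4$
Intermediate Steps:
$t{\left(f,u \right)} = f + 6 u$ ($t{\left(f,u \right)} = 1 f + 6 u = f + 6 u$)
$n{\left(I,b \right)} = 3 b$ ($n{\left(I,b \right)} = - \frac{\left(-6\right) b}{2} = 3 b$)
$-3276 - n{\left(8,\frac{19 + 10}{t{\left(3,-2 \right)} - 10} \right)} = -3276 - 3 \frac{19 + 10}{\left(3 + 6 \left(-2\right)\right) - 10} = -3276 - 3 \frac{29}{\left(3 - 12\right) - 10} = -3276 - 3 \frac{29}{-9 - 10} = -3276 - 3 \frac{29}{-19} = -3276 - 3 \cdot 29 \left(- \frac{1}{19}\right) = -3276 - 3 \left(- \frac{29}{19}\right) = -3276 - - \frac{87}{19} = -3276 + \frac{87}{19} = - \frac{62157}{19}$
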